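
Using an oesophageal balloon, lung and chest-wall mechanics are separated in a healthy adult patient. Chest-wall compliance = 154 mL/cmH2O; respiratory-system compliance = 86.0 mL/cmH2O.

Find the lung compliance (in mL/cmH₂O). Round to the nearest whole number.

195

1/CL = 1/Crs − 1/Ccw.
1/CL = 1/86.0 − 1/154 = 0.005134.
CL = 194.78 mL/cmH2O.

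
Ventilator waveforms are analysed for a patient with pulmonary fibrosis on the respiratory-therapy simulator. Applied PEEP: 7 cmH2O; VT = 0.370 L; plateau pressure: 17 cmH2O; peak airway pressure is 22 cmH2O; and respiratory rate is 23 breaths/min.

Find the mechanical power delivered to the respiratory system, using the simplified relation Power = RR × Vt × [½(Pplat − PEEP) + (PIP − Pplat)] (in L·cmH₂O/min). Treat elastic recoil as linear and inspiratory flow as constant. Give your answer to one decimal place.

85.1

Per-breath work = Vt × [½(Pplat−PEEP) + (PIP−Pplat)] = 0.370 × [0.5×10.0 + 5.0] = 0.370 × 10.0 = 3.7 L·cmH2O.
Power = 23 × 3.7 = 85.1 L·cmH2O/min.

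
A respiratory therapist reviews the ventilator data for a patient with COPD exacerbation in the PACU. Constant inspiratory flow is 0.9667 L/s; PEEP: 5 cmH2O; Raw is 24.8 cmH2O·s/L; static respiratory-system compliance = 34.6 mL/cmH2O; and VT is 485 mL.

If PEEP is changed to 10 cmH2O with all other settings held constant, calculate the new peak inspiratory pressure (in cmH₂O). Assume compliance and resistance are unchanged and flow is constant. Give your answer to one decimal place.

PIP = Vt/C + R·V̇ + PEEP (constant-flow equation of motion).
Only the baseline term changes: ΔPIP = ΔPEEP = 10 − 5 = 5.0 cmH2O.
Original PIP = 485/34.6 + 24.8×0.9667 + 5 = 42.992 cmH2O; new PIP = 42.992 + (5.0) = 47.992 cmH2O.

48.0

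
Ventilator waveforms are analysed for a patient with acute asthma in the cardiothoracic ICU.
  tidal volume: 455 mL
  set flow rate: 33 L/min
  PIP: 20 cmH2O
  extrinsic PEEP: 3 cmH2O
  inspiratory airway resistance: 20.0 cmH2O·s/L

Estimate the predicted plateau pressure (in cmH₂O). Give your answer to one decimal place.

Flow: 33 L/min ÷ 60 = 0.55 L/s.
Pplat = PIP − Raw × flow = 20 − 20.0 × 0.55 = 20 − 11.0 = 9.0 cmH2O.

9.0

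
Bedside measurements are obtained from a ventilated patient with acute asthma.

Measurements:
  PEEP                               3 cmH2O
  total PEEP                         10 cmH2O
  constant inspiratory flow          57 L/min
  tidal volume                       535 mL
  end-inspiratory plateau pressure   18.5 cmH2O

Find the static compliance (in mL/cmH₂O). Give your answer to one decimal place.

End-expiratory occlusion gives total PEEP = 10 cmH2O (intrinsic PEEP = 10 − 3 = 7). Use total PEEP for the elastic gradient.
Cstat = Vt / (Pplat − PEEPtotal) = 535 / (18.5 − 10) = 535 / 8.5 = 62.941 mL/cmH2O.

62.9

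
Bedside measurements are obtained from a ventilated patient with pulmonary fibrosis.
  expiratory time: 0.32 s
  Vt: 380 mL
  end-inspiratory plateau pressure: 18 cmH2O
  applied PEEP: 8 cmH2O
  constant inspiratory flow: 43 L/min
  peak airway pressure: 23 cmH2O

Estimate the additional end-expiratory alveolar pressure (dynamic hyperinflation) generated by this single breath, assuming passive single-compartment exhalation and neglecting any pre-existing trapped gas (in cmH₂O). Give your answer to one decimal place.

Flow: 43 L/min ÷ 60 = 0.7167 L/s.
R = (PIP − Pplat)/V̇ = (23 − 18) / 0.7167 = 5.0/0.7167 = 6.976 cmH2O·s/L.
C = Vt/(Pplat − PEEP) = 380.0 / (18 − 8) = 380.0/10.0 = 38.0 mL/cmH2O.
τ = R × C = 6.976 × 0.038 L/cmH2O = 0.2651 s.
Fraction remaining = e^(−Te/τ) = e^(−0.32/0.2651) = 0.2991; trapped volume = 380.0 × 0.2991 = 113.66 mL.
Additional alveolar pressure from trapping ≈ V_trapped / C = 113.66 / 38.0 = 2.991 cmH2O.

3.0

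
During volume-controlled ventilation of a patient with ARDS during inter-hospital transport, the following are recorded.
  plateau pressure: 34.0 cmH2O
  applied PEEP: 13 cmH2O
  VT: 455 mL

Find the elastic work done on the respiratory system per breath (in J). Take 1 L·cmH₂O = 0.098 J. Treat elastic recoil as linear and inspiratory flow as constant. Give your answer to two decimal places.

Elastic work ≈ ½ × (Pplat − PEEP) × Vt = 0.5 × (34.0 − 13) × 0.455 L = 0.5 × 21.0 × 0.455 = 4.778 L·cmH2O.
× 0.098 J/(L·cmH2O) → 0.4682 J.

0.47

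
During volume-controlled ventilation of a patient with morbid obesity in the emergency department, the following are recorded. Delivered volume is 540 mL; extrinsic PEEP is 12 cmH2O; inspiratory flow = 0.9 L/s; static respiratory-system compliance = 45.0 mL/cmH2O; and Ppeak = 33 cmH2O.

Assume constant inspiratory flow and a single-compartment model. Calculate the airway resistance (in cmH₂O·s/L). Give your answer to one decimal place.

10.0

Equation of motion (constant flow): PIP = Vt/C + R·V̇ + PEEP.
R·V̇ = PIP − Vt/C − PEEP = 33 − 540/45.0 − 12 = 33 − 12.0 − 12 = 9.0 cmH2O.
R = 9.0 / 0.9 = 10.0 cmH2O·s/L.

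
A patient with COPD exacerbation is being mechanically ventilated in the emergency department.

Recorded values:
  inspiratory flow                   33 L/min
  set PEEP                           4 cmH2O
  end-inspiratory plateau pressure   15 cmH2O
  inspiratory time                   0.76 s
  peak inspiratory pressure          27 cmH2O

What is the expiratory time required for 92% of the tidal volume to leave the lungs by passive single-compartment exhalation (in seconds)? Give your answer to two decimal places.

2.09

Flow: 33 L/min ÷ 60 = 0.55 L/s.
Vt = flow × Ti = 0.55 L/s × 0.76 s × 1000 mL/L = 418.0 mL.
R = (PIP − Pplat)/V̇ = (27 − 15) / 0.55 = 12.0/0.55 = 21.818 cmH2O·s/L.
C = Vt/(Pplat − PEEP) = 418.0 / (15 − 4) = 418.0/11.0 = 38.0 mL/cmH2O.
τ = R × C = 21.818 × 0.038 L/cmH2O = 0.8291 s.
t = −τ·ln(1 − 0.92) = −0.8291·ln(0.08) = 2.094 s.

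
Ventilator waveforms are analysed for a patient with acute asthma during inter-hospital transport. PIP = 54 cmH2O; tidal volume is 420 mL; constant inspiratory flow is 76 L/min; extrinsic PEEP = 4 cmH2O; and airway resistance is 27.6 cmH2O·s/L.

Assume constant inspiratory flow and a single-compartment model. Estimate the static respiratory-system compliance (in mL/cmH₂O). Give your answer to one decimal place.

Flow: 76 L/min ÷ 60 = 1.2667 L/s.
Equation of motion (constant flow): PIP = Vt/C + R·V̇ + PEEP.
Vt/C = PIP − R·V̇ − PEEP = 54 − 27.6×1.2667 − 4 = 54 − 34.961 − 4 = 15.039 cmH2O.
C = Vt / 15.039 = 420 / 15.039 = 27.927 mL/cmH2O.

27.9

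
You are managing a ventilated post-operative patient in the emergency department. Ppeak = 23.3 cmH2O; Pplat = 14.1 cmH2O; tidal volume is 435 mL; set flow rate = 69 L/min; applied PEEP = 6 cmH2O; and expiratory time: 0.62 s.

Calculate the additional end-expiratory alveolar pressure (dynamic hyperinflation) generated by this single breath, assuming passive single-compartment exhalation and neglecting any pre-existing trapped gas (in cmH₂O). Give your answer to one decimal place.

Flow: 69 L/min ÷ 60 = 1.15 L/s.
R = (PIP − Pplat)/V̇ = (23.3 − 14.1) / 1.15 = 9.2/1.15 = 8.0 cmH2O·s/L.
C = Vt/(Pplat − PEEP) = 435.0 / (14.1 − 6) = 435.0/8.1 = 53.704 mL/cmH2O.
τ = R × C = 8.0 × 0.0537 L/cmH2O = 0.4296 s.
Fraction remaining = e^(−Te/τ) = e^(−0.62/0.4296) = 0.2362; trapped volume = 435.0 × 0.2362 = 102.75 mL.
Additional alveolar pressure from trapping ≈ V_trapped / C = 102.75 / 53.704 = 1.913 cmH2O.

1.9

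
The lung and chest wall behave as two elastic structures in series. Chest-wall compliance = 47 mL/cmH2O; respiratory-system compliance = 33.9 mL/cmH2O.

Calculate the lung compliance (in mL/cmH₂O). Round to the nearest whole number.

122

1/CL = 1/Crs − 1/Ccw.
1/CL = 1/33.9 − 1/47 = 0.008222.
CL = 121.62 mL/cmH2O.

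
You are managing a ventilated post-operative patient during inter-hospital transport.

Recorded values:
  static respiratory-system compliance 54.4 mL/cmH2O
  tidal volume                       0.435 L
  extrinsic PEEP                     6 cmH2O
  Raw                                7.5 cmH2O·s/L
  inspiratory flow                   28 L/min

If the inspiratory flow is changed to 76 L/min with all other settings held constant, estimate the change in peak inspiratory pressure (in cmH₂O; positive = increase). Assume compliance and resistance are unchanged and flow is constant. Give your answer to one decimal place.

6.0

Flow: 28 L/min ÷ 60 = 0.4667 L/s.
New flow: 76 L/min ÷ 60 = 1.2667 L/s.
PIP = Vt/C + R·V̇ + PEEP (constant-flow equation of motion).
Only the resistive term changes: ΔPIP = R × ΔV̇ = 7.5 × (1.2667 − 0.4667) = 7.5 × 0.8 = 6.0 cmH2O.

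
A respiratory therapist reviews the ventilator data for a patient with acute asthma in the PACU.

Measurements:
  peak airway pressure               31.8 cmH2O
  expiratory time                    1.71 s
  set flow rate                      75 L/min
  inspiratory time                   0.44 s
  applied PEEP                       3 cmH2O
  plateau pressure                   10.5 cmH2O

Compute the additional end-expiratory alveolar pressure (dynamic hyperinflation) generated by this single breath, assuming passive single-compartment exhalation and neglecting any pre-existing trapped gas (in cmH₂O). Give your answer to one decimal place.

1.9

Flow: 75 L/min ÷ 60 = 1.25 L/s.
Vt = flow × Ti = 1.25 L/s × 0.44 s × 1000 mL/L = 550.0 mL.
R = (PIP − Pplat)/V̇ = (31.8 − 10.5) / 1.25 = 21.3/1.25 = 17.04 cmH2O·s/L.
C = Vt/(Pplat − PEEP) = 550.0 / (10.5 − 3) = 550.0/7.5 = 73.333 mL/cmH2O.
τ = R × C = 17.04 × 0.07333 L/cmH2O = 1.25 s.
Fraction remaining = e^(−Te/τ) = e^(−1.71/1.25) = 0.2546; trapped volume = 550.0 × 0.2546 = 140.03 mL.
Additional alveolar pressure from trapping ≈ V_trapped / C = 140.03 / 73.333 = 1.91 cmH2O.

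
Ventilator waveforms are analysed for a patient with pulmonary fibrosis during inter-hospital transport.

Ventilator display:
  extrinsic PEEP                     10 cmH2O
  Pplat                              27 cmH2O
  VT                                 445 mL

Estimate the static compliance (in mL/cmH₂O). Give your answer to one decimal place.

Cstat = Vt / (Pplat − PEEP) = 445 / (27 − 10) = 445 / 17.0 = 26.176 mL/cmH2O.

26.2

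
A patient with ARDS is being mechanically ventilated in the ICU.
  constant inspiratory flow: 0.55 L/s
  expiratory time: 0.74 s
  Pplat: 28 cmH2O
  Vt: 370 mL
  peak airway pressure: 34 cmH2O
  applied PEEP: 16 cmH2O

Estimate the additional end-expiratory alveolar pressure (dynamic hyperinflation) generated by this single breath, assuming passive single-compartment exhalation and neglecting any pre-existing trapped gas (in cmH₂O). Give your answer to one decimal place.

R = (PIP − Pplat)/V̇ = (34 − 28) / 0.55 = 6.0/0.55 = 10.909 cmH2O·s/L.
C = Vt/(Pplat − PEEP) = 370.0 / (28 − 16) = 370.0/12.0 = 30.833 mL/cmH2O.
τ = R × C = 10.909 × 0.03083 L/cmH2O = 0.3363 s.
Fraction remaining = e^(−Te/τ) = e^(−0.74/0.3363) = 0.1108; trapped volume = 370.0 × 0.1108 = 40.996 mL.
Additional alveolar pressure from trapping ≈ V_trapped / C = 40.996 / 30.833 = 1.33 cmH2O.

1.3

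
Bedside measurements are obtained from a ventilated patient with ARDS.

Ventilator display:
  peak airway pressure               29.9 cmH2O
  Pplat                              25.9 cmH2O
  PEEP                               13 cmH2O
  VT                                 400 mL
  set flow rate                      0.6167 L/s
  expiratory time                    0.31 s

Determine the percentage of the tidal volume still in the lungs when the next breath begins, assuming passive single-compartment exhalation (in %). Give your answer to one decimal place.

21.4

R = (PIP − Pplat)/V̇ = (29.9 − 25.9) / 0.6167 = 4.0/0.6167 = 6.486 cmH2O·s/L.
C = Vt/(Pplat − PEEP) = 400.0 / (25.9 − 13) = 400.0/12.9 = 31.008 mL/cmH2O.
τ = R × C = 6.486 × 0.03101 L/cmH2O = 0.2011 s.
Fraction remaining at end-expiration = e^(−Te/τ) = e^(−0.31/0.2011) = 0.2141 → 21.41%.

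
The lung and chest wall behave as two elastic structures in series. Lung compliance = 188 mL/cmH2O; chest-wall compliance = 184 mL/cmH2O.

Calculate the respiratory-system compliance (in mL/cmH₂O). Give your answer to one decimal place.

93.0

Lung and chest wall are elastances in series: 1/Crs = 1/CL + 1/Ccw.
1/Crs = 1/188 + 1/184 = 0.01075.
Crs = 93.023 mL/cmH2O.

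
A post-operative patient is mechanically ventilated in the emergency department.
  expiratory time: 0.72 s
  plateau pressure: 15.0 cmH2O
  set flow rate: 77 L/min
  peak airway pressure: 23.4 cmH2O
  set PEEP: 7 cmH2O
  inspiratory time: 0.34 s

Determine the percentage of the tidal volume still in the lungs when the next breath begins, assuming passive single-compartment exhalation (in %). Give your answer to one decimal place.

Flow: 77 L/min ÷ 60 = 1.2833 L/s.
Vt = flow × Ti = 1.2833 L/s × 0.34 s × 1000 mL/L = 436.32 mL.
R = (PIP − Pplat)/V̇ = (23.4 − 15.0) / 1.2833 = 8.4/1.2833 = 6.546 cmH2O·s/L.
C = Vt/(Pplat − PEEP) = 436.32 / (15.0 − 7) = 436.32/8.0 = 54.54 mL/cmH2O.
τ = R × C = 6.546 × 0.05454 L/cmH2O = 0.357 s.
Fraction remaining at end-expiration = e^(−Te/τ) = e^(−0.72/0.357) = 0.1331 → 13.31%.

13.3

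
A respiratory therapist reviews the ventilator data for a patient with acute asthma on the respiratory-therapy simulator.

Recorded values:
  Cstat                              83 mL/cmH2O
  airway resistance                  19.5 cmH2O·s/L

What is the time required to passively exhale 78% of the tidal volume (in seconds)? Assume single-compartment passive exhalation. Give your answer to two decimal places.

2.45

τ = R × C = 19.5 × 83 mL/cmH2O = 19.5 × 0.083 L/cmH2O = 1.619 s.
Exhaled fraction f = 1 − e^(−t/τ) → t = −τ·ln(1 − f) = −1.619·ln(0.22) = 2.451 s.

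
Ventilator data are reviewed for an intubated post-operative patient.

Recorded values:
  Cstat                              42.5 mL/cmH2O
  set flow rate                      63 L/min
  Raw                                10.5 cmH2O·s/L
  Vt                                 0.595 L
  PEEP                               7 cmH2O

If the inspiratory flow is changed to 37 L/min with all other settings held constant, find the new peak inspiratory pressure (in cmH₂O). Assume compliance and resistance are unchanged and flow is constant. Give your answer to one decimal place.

27.5

Flow: 63 L/min ÷ 60 = 1.05 L/s.
New flow: 37 L/min ÷ 60 = 0.6167 L/s.
PIP = Vt/C + R·V̇ + PEEP (constant-flow equation of motion).
Only the resistive term changes: ΔPIP = R × ΔV̇ = 10.5 × (0.6167 − 1.05) = 10.5 × -0.4333 = -4.55 cmH2O.
Original PIP = 595/42.5 + 10.5×1.05 + 7 = 32.025 cmH2O; new PIP = 32.025 + (-4.55) = 27.475 cmH2O.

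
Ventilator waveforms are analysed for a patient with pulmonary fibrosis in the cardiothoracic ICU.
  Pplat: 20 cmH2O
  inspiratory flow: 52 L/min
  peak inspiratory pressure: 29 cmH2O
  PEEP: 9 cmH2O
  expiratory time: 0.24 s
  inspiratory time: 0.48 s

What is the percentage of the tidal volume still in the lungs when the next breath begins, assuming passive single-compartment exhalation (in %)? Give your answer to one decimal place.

54.3

Flow: 52 L/min ÷ 60 = 0.8667 L/s.
Vt = flow × Ti = 0.8667 L/s × 0.48 s × 1000 mL/L = 416.02 mL.
R = (PIP − Pplat)/V̇ = (29 − 20) / 0.8667 = 9.0/0.8667 = 10.384 cmH2O·s/L.
C = Vt/(Pplat − PEEP) = 416.02 / (20 − 9) = 416.02/11.0 = 37.82 mL/cmH2O.
τ = R × C = 10.384 × 0.03782 L/cmH2O = 0.3927 s.
Fraction remaining at end-expiration = e^(−Te/τ) = e^(−0.24/0.3927) = 0.5427 → 54.27%.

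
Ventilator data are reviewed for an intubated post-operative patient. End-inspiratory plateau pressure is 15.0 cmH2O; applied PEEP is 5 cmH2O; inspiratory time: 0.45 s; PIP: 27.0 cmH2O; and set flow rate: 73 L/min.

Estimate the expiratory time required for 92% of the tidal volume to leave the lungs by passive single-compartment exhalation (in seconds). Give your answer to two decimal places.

1.36

Flow: 73 L/min ÷ 60 = 1.2167 L/s.
Vt = flow × Ti = 1.2167 L/s × 0.45 s × 1000 mL/L = 547.52 mL.
R = (PIP − Pplat)/V̇ = (27.0 − 15.0) / 1.2167 = 12.0/1.2167 = 9.863 cmH2O·s/L.
C = Vt/(Pplat − PEEP) = 547.52 / (15.0 − 5) = 547.52/10.0 = 54.752 mL/cmH2O.
τ = R × C = 9.863 × 0.05475 L/cmH2O = 0.54 s.
t = −τ·ln(1 − 0.92) = −0.54·ln(0.08) = 1.364 s.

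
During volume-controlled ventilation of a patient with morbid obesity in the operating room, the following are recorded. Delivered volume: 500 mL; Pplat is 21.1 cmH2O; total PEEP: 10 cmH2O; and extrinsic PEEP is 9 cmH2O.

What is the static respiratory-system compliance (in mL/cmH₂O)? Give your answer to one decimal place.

45.0

End-expiratory occlusion gives total PEEP = 10 cmH2O (intrinsic PEEP = 10 − 9 = 1). Use total PEEP for the elastic gradient.
Cstat = Vt / (Pplat − PEEPtotal) = 500 / (21.1 − 10) = 500 / 11.1 = 45.045 mL/cmH2O.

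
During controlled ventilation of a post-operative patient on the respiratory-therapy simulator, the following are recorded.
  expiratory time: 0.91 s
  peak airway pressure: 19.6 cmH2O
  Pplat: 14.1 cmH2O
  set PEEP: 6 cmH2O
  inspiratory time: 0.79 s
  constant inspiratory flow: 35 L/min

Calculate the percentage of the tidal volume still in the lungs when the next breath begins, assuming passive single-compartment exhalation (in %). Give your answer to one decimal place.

18.3

Flow: 35 L/min ÷ 60 = 0.5833 L/s.
Vt = flow × Ti = 0.5833 L/s × 0.79 s × 1000 mL/L = 460.81 mL.
R = (PIP − Pplat)/V̇ = (19.6 − 14.1) / 0.5833 = 5.5/0.5833 = 9.429 cmH2O·s/L.
C = Vt/(Pplat − PEEP) = 460.81 / (14.1 − 6) = 460.81/8.1 = 56.89 mL/cmH2O.
τ = R × C = 9.429 × 0.05689 L/cmH2O = 0.5364 s.
Fraction remaining at end-expiration = e^(−Te/τ) = e^(−0.91/0.5364) = 0.1833 → 18.33%.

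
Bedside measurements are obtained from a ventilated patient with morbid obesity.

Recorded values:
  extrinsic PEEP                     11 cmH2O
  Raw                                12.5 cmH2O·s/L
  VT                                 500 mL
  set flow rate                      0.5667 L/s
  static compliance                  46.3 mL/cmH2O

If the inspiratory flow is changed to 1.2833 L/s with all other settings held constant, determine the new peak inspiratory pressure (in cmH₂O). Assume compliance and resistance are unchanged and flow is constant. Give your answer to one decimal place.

PIP = Vt/C + R·V̇ + PEEP (constant-flow equation of motion).
Only the resistive term changes: ΔPIP = R × ΔV̇ = 12.5 × (1.2833 − 0.5667) = 12.5 × 0.7166 = 8.958 cmH2O.
Original PIP = 500/46.3 + 12.5×0.5667 + 11 = 28.883 cmH2O; new PIP = 28.883 + (8.958) = 37.841 cmH2O.

37.8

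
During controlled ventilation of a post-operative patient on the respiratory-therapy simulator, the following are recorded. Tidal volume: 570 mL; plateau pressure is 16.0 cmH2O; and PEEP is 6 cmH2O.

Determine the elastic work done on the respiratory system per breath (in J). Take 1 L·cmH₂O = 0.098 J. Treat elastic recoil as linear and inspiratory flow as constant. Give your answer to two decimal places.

0.28

Elastic work ≈ ½ × (Pplat − PEEP) × Vt = 0.5 × (16.0 − 6) × 0.570 L = 0.5 × 10.0 × 0.570 = 2.85 L·cmH2O.
× 0.098 J/(L·cmH2O) → 0.2793 J.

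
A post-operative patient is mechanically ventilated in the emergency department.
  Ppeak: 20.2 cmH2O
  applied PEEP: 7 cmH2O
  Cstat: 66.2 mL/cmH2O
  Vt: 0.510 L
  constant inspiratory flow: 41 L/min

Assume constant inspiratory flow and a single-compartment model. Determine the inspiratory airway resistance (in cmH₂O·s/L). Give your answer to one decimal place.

8.0

Flow: 41 L/min ÷ 60 = 0.6833 L/s.
Equation of motion (constant flow): PIP = Vt/C + R·V̇ + PEEP.
R·V̇ = PIP − Vt/C − PEEP = 20.2 − 510/66.2 − 7 = 20.2 − 7.704 − 7 = 5.496 cmH2O.
R = 5.496 / 0.6833 = 8.043 cmH2O·s/L.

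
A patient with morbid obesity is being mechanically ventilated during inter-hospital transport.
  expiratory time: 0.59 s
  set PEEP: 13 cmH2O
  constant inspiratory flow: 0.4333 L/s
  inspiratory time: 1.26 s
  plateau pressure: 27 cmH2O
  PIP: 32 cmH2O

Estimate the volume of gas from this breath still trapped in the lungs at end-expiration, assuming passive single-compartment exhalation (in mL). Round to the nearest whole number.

Vt = flow × Ti = 0.4333 L/s × 1.26 s × 1000 mL/L = 545.96 mL.
R = (PIP − Pplat)/V̇ = (32 − 27) / 0.4333 = 5.0/0.4333 = 11.539 cmH2O·s/L.
C = Vt/(Pplat − PEEP) = 545.96 / (27 − 13) = 545.96/14.0 = 38.997 mL/cmH2O.
τ = R × C = 11.539 × 0.039 L/cmH2O = 0.45 s.
Fraction remaining = e^(−Te/τ) = e^(−0.59/0.45) = 0.2695.
Trapped volume = 545.96 × 0.2695 = 147.14 mL.

147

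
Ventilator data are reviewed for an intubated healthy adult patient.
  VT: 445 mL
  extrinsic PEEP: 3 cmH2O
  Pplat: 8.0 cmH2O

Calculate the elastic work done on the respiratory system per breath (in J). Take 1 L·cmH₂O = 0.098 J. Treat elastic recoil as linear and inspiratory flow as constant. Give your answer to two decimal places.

Elastic work ≈ ½ × (Pplat − PEEP) × Vt = 0.5 × (8.0 − 3) × 0.445 L = 0.5 × 5.0 × 0.445 = 1.113 L·cmH2O.
× 0.098 J/(L·cmH2O) → 0.1091 J.

0.11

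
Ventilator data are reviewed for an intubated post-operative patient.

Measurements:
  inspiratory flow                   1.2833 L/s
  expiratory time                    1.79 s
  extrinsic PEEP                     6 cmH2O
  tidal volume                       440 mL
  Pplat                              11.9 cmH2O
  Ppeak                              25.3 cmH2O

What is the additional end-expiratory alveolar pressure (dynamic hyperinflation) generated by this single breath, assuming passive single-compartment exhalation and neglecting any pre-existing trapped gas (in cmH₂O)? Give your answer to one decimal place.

0.6

R = (PIP − Pplat)/V̇ = (25.3 − 11.9) / 1.2833 = 13.4/1.2833 = 10.442 cmH2O·s/L.
C = Vt/(Pplat − PEEP) = 440.0 / (11.9 − 6) = 440.0/5.9 = 74.576 mL/cmH2O.
τ = R × C = 10.442 × 0.07458 L/cmH2O = 0.7788 s.
Fraction remaining = e^(−Te/τ) = e^(−1.79/0.7788) = 0.1004; trapped volume = 440.0 × 0.1004 = 44.176 mL.
Additional alveolar pressure from trapping ≈ V_trapped / C = 44.176 / 74.576 = 0.5924 cmH2O.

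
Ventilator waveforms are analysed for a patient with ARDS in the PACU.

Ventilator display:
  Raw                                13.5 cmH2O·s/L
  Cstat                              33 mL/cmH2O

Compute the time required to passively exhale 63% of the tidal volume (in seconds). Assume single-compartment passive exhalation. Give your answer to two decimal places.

τ = R × C = 13.5 × 33 mL/cmH2O = 13.5 × 0.033 L/cmH2O = 0.4455 s.
Exhaled fraction f = 1 − e^(−t/τ) → t = −τ·ln(1 − f) = −0.4455·ln(0.37) = 0.4429 s.

0.44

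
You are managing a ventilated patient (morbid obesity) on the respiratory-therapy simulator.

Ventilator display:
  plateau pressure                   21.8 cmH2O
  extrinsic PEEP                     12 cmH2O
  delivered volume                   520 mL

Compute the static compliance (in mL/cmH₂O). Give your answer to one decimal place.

53.1

Cstat = Vt / (Pplat − PEEP) = 520 / (21.8 − 12) = 520 / 9.8 = 53.061 mL/cmH2O.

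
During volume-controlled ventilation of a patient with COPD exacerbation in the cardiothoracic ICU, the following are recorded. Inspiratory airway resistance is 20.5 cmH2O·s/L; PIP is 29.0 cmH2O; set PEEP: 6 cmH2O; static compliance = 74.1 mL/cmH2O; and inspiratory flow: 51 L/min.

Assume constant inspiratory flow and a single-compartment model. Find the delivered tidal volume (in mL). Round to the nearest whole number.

413

Flow: 51 L/min ÷ 60 = 0.85 L/s.
Equation of motion (constant flow): PIP = Vt/C + R·V̇ + PEEP.
Vt/C = PIP − R·V̇ − PEEP = 29.0 − 17.425 − 6 = 5.575 cmH2O.
Vt = C × 5.575 = 74.1 × 5.575 = 413.11 mL.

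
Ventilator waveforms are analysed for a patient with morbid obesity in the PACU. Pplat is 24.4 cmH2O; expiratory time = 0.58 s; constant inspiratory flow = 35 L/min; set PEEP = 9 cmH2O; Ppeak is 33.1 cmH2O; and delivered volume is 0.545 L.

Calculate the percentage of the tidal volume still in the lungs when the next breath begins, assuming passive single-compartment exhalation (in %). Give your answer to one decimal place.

Flow: 35 L/min ÷ 60 = 0.5833 L/s.
R = (PIP − Pplat)/V̇ = (33.1 − 24.4) / 0.5833 = 8.7/0.5833 = 14.915 cmH2O·s/L.
C = Vt/(Pplat − PEEP) = 545.0 / (24.4 − 9) = 545.0/15.4 = 35.39 mL/cmH2O.
τ = R × C = 14.915 × 0.03539 L/cmH2O = 0.5278 s.
Fraction remaining at end-expiration = e^(−Te/τ) = e^(−0.58/0.5278) = 0.3332 → 33.32%.

33.3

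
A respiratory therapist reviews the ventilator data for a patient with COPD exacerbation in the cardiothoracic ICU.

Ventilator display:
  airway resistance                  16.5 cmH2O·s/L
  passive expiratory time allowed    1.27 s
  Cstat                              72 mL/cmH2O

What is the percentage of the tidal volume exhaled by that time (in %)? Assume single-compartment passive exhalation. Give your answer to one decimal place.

τ = R × C = 16.5 × 72 mL/cmH2O = 16.5 × 0.072 L/cmH2O = 1.188 s.
Passive exhalation: V(t)/V₀ = e^(−t/τ) = e^(−1.27/1.188) = 0.3433.
Fraction exhaled = 1 − 0.3433 = 0.6567 → 65.67%.

65.7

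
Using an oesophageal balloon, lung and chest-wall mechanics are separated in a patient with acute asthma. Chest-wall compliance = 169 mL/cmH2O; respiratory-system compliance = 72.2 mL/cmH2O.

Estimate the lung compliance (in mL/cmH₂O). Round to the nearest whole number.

1/CL = 1/Crs − 1/Ccw.
1/CL = 1/72.2 − 1/169 = 0.007933.
CL = 126.06 mL/cmH2O.

126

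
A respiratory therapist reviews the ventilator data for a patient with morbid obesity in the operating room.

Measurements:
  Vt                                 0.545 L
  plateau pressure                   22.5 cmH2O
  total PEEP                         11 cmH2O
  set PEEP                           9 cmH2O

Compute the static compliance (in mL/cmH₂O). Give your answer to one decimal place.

47.4

End-expiratory occlusion gives total PEEP = 11 cmH2O (intrinsic PEEP = 11 − 9 = 2). Use total PEEP for the elastic gradient.
Cstat = Vt / (Pplat − PEEPtotal) = 545 / (22.5 − 11) = 545 / 11.5 = 47.391 mL/cmH2O.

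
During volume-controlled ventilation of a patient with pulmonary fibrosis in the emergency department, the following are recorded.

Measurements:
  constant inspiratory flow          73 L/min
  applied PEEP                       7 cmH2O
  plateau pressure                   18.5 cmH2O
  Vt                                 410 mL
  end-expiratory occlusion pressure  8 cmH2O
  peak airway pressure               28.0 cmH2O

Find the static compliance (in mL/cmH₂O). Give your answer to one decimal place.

39.0

End-expiratory occlusion gives total PEEP = 8 cmH2O (intrinsic PEEP = 8 − 7 = 1). Use total PEEP for the elastic gradient.
Cstat = Vt / (Pplat − PEEPtotal) = 410 / (18.5 − 8) = 410 / 10.5 = 39.048 mL/cmH2O.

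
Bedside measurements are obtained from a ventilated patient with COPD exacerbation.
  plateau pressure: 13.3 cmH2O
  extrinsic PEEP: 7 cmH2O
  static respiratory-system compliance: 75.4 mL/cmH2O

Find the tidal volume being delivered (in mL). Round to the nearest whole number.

475

Vt = Cstat × (Pplat − PEEP) = 75.4 × (13.3 − 7) = 75.4 × 6.3 = 475.02 mL.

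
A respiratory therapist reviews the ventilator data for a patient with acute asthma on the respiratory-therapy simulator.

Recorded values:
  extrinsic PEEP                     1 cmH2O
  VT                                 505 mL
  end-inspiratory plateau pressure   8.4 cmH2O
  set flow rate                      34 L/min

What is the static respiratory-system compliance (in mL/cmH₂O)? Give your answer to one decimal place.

Cstat = Vt / (Pplat − PEEP) = 505 / (8.4 − 1) = 505 / 7.4 = 68.243 mL/cmH2O.

68.2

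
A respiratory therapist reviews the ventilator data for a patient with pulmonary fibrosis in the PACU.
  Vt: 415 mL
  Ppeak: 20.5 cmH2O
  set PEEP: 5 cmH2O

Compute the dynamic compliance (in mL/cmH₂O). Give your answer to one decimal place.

26.8

Dynamic compliance = Vt / (PIP − PEEP) = 415 / (20.5 − 5) = 415 / 15.5 = 26.774 mL/cmH2O.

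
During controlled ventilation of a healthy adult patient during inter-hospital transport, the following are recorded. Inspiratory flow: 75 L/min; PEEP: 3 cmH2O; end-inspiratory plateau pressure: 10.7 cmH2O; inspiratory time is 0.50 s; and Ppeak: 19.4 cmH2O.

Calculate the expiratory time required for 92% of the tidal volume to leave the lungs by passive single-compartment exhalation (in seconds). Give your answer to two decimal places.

1.43

Flow: 75 L/min ÷ 60 = 1.25 L/s.
Vt = flow × Ti = 1.25 L/s × 0.50 s × 1000 mL/L = 625.0 mL.
R = (PIP − Pplat)/V̇ = (19.4 − 10.7) / 1.25 = 8.7/1.25 = 6.96 cmH2O·s/L.
C = Vt/(Pplat − PEEP) = 625.0 / (10.7 − 3) = 625.0/7.7 = 81.169 mL/cmH2O.
τ = R × C = 6.96 × 0.08117 L/cmH2O = 0.5649 s.
t = −τ·ln(1 − 0.92) = −0.5649·ln(0.08) = 1.427 s.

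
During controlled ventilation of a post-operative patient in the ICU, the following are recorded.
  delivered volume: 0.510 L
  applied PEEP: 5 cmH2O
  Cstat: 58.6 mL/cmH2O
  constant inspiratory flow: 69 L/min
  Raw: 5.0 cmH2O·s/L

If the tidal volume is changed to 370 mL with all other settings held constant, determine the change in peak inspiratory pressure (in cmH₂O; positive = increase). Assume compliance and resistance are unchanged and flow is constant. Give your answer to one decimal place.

-2.4

PIP = Vt/C + R·V̇ + PEEP (constant-flow equation of motion).
Only the elastic term changes: ΔPIP = ΔVt / C = (370 − 510) / 58.6 = -2.389 cmH2O.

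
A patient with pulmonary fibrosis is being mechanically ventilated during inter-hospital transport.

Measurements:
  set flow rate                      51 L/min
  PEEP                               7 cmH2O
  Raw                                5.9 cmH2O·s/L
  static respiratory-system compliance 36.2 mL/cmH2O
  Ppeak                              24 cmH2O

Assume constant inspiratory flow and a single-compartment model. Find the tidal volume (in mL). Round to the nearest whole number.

434

Flow: 51 L/min ÷ 60 = 0.85 L/s.
Equation of motion (constant flow): PIP = Vt/C + R·V̇ + PEEP.
Vt/C = PIP − R·V̇ − PEEP = 24 − 5.015 − 7 = 11.985 cmH2O.
Vt = C × 11.985 = 36.2 × 11.985 = 433.86 mL.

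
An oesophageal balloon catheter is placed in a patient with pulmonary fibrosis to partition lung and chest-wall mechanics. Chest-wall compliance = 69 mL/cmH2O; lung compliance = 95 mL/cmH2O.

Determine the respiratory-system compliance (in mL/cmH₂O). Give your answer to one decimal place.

40.0

Lung and chest wall are elastances in series: 1/Crs = 1/CL + 1/Ccw.
1/Crs = 1/95 + 1/69 = 0.02502.
Crs = 39.968 mL/cmH2O.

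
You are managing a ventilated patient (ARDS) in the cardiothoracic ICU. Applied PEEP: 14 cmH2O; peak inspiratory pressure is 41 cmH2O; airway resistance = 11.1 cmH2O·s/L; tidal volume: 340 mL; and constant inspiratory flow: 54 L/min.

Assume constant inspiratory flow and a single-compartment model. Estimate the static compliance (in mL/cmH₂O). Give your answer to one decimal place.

20.0

Flow: 54 L/min ÷ 60 = 0.9 L/s.
Equation of motion (constant flow): PIP = Vt/C + R·V̇ + PEEP.
Vt/C = PIP − R·V̇ − PEEP = 41 − 11.1×0.9 − 14 = 41 − 9.99 − 14 = 17.01 cmH2O.
C = Vt / 17.01 = 340 / 17.01 = 19.988 mL/cmH2O.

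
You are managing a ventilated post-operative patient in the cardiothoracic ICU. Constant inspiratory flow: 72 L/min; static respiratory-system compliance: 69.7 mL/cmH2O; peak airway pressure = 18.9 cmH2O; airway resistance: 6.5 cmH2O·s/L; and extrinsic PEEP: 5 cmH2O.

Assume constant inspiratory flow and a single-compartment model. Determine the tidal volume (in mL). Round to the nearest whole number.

425

Flow: 72 L/min ÷ 60 = 1.2 L/s.
Equation of motion (constant flow): PIP = Vt/C + R·V̇ + PEEP.
Vt/C = PIP − R·V̇ − PEEP = 18.9 − 7.8 − 5 = 6.1 cmH2O.
Vt = C × 6.1 = 69.7 × 6.1 = 425.17 mL.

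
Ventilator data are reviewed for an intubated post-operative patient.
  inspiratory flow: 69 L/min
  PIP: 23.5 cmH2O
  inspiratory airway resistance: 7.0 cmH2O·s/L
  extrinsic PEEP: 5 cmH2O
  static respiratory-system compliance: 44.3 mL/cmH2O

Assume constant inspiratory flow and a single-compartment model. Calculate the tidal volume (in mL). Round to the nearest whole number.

463

Flow: 69 L/min ÷ 60 = 1.15 L/s.
Equation of motion (constant flow): PIP = Vt/C + R·V̇ + PEEP.
Vt/C = PIP − R·V̇ − PEEP = 23.5 − 8.05 − 5 = 10.45 cmH2O.
Vt = C × 10.45 = 44.3 × 10.45 = 462.94 mL.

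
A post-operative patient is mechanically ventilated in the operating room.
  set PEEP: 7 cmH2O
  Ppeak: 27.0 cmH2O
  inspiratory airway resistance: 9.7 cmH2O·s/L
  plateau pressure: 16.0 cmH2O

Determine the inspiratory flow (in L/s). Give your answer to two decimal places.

1.13

flow = (PIP − Pplat) / Raw = 11.0 / 9.7 = 1.134 L/s.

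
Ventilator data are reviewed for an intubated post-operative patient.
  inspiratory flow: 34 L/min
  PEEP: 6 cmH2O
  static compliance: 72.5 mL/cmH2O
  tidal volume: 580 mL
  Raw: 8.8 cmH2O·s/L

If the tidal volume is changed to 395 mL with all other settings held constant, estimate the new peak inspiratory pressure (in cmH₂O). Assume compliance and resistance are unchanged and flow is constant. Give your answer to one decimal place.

16.4

Flow: 34 L/min ÷ 60 = 0.5667 L/s.
PIP = Vt/C + R·V̇ + PEEP (constant-flow equation of motion).
Only the elastic term changes: ΔPIP = ΔVt / C = (395 − 580) / 72.5 = -2.552 cmH2O.
Original PIP = 580/72.5 + 8.8×0.5667 + 6 = 18.987 cmH2O; new PIP = 18.987 + (-2.552) = 16.435 cmH2O.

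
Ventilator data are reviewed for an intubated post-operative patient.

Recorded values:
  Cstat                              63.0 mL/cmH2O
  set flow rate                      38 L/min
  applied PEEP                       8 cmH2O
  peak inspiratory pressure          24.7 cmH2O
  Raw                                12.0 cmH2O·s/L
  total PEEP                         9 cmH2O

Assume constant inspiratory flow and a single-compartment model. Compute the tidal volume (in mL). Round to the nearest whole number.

Flow: 38 L/min ÷ 60 = 0.6333 L/s.
Total PEEP = 9 cmH2O (set 8 + intrinsic 1); this is the baseline alveolar pressure.
Equation of motion (constant flow): PIP = Vt/C + R·V̇ + PEEP.
Vt/C = PIP − R·V̇ − PEEP = 24.7 − 7.6 − 9 = 8.1 cmH2O.
Vt = C × 8.1 = 63.0 × 8.1 = 510.3 mL.

510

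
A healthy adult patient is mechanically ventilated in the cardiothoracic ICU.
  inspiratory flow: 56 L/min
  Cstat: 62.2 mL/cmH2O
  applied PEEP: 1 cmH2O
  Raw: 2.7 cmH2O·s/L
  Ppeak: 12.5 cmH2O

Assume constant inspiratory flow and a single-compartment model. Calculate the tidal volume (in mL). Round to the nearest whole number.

559

Flow: 56 L/min ÷ 60 = 0.9333 L/s.
Equation of motion (constant flow): PIP = Vt/C + R·V̇ + PEEP.
Vt/C = PIP − R·V̇ − PEEP = 12.5 − 2.52 − 1 = 8.98 cmH2O.
Vt = C × 8.98 = 62.2 × 8.98 = 558.56 mL.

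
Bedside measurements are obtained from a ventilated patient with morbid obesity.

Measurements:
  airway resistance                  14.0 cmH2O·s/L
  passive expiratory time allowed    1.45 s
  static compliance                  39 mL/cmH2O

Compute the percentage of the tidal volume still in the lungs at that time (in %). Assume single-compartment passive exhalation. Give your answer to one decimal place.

τ = R × C = 14.0 × 39 mL/cmH2O = 14.0 × 0.039 L/cmH2O = 0.546 s.
Passive exhalation: V(t)/V₀ = e^(−t/τ) = e^(−1.45/0.546) = 0.07025.
Fraction remaining = 0.07025 → 7.025%.

7.0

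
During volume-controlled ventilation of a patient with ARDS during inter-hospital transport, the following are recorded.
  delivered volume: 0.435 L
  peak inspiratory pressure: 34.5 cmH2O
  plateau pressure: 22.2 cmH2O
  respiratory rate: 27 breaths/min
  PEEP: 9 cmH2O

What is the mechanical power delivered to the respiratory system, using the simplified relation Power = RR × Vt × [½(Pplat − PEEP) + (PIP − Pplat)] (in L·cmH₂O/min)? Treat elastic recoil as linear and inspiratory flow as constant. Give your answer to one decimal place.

222.0

Per-breath work = Vt × [½(Pplat−PEEP) + (PIP−Pplat)] = 0.435 × [0.5×13.2 + 12.3] = 0.435 × 18.9 = 8.222 L·cmH2O.
Power = 27 × 8.222 = 221.99 L·cmH2O/min.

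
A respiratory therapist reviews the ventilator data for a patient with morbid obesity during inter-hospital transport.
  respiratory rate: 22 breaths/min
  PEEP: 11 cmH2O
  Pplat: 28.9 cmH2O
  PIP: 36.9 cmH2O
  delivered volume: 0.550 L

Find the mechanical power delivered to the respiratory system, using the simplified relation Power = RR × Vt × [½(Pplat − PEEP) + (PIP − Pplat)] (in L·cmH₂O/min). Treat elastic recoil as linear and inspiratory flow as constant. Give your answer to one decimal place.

205.1

Per-breath work = Vt × [½(Pplat−PEEP) + (PIP−Pplat)] = 0.550 × [0.5×17.9 + 8.0] = 0.550 × 16.95 = 9.323 L·cmH2O.
Power = 22 × 9.323 = 205.11 L·cmH2O/min.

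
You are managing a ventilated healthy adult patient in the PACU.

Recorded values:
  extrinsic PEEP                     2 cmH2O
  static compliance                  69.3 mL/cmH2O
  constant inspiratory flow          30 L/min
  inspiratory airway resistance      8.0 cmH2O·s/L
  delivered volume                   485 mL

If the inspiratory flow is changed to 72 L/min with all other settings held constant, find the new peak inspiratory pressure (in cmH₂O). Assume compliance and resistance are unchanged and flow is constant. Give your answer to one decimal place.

Flow: 30 L/min ÷ 60 = 0.5 L/s.
New flow: 72 L/min ÷ 60 = 1.2 L/s.
PIP = Vt/C + R·V̇ + PEEP (constant-flow equation of motion).
Only the resistive term changes: ΔPIP = R × ΔV̇ = 8.0 × (1.2 − 0.5) = 8.0 × 0.7 = 5.6 cmH2O.
Original PIP = 485/69.3 + 8.0×0.5 + 2 = 12.999 cmH2O; new PIP = 12.999 + (5.6) = 18.599 cmH2O.

18.6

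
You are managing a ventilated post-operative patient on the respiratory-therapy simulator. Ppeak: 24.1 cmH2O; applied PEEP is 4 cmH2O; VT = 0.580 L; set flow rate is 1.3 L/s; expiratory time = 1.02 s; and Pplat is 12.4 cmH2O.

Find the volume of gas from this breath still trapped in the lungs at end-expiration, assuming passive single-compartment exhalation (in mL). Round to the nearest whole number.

R = (PIP − Pplat)/V̇ = (24.1 − 12.4) / 1.3 = 11.7/1.3 = 9.0 cmH2O·s/L.
C = Vt/(Pplat − PEEP) = 580.0 / (12.4 − 4) = 580.0/8.4 = 69.048 mL/cmH2O.
τ = R × C = 9.0 × 0.06905 L/cmH2O = 0.6215 s.
Fraction remaining = e^(−Te/τ) = e^(−1.02/0.6215) = 0.1937.
Trapped volume = 580.0 × 0.1937 = 112.35 mL.

112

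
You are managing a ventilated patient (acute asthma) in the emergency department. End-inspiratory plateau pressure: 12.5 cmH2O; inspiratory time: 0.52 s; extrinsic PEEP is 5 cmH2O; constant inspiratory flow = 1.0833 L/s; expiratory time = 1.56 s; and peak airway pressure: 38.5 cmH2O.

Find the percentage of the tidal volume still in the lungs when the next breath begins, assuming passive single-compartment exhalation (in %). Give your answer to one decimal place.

42.1

Vt = flow × Ti = 1.0833 L/s × 0.52 s × 1000 mL/L = 563.32 mL.
R = (PIP − Pplat)/V̇ = (38.5 − 12.5) / 1.0833 = 26.0/1.0833 = 24.001 cmH2O·s/L.
C = Vt/(Pplat − PEEP) = 563.32 / (12.5 − 5) = 563.32/7.5 = 75.109 mL/cmH2O.
τ = R × C = 24.001 × 0.07511 L/cmH2O = 1.803 s.
Fraction remaining at end-expiration = e^(−Te/τ) = e^(−1.56/1.803) = 0.421 → 42.1%.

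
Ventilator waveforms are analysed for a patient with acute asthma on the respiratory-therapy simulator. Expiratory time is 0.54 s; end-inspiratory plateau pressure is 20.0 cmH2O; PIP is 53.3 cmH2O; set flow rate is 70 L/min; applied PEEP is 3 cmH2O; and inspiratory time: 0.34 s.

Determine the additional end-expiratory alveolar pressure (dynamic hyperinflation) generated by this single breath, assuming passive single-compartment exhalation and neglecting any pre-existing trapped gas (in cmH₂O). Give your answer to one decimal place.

7.6

Flow: 70 L/min ÷ 60 = 1.1667 L/s.
Vt = flow × Ti = 1.1667 L/s × 0.34 s × 1000 mL/L = 396.68 mL.
R = (PIP − Pplat)/V̇ = (53.3 − 20.0) / 1.1667 = 33.3/1.1667 = 28.542 cmH2O·s/L.
C = Vt/(Pplat − PEEP) = 396.68 / (20.0 − 3) = 396.68/17.0 = 23.334 mL/cmH2O.
τ = R × C = 28.542 × 0.02333 L/cmH2O = 0.6659 s.
Fraction remaining = e^(−Te/τ) = e^(−0.54/0.6659) = 0.4444; trapped volume = 396.68 × 0.4444 = 176.28 mL.
Additional alveolar pressure from trapping ≈ V_trapped / C = 176.28 / 23.334 = 7.555 cmH2O.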